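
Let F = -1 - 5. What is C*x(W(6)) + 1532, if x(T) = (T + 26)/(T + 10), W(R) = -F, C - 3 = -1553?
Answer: -1568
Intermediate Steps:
C = -1550 (C = 3 - 1553 = -1550)
F = -6
W(R) = 6 (W(R) = -1*(-6) = 6)
x(T) = (26 + T)/(10 + T)
C*x(W(6)) + 1532 = -1550*(26 + 6)/(10 + 6) + 1532 = -1550*32/16 + 1532 = -775*32/8 + 1532 = -1550*2 + 1532 = -3100 + 1532 = -1568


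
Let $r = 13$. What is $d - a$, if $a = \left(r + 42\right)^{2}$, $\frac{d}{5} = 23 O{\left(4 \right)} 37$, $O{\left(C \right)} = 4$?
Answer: $13995$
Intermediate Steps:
$d = 17020$ ($d = 5 \cdot 23 \cdot 4 \cdot 37 = 5 \cdot 92 \cdot 37 = 5 \cdot 3404 = 17020$)
$a = 3025$ ($a = \left(13 + 42\right)^{2} = 55^{2} = 3025$)
$d - a = 17020 - 3025 = 13995$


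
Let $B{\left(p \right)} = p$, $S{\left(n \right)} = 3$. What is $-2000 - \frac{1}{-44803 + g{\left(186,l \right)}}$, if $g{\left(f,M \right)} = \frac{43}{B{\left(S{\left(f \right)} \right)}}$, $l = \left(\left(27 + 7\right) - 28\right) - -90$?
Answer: $- \frac{268731997}{134366} \approx -2000.0$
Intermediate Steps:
$l = 96$ ($l = \left(34 - 28\right) + 90 = 6 + 90 = 96$)
$g{\left(f,M \right)} = \frac{43}{3}$
$-2000 - \frac{1}{-44803 + g{\left(186,l \right)}} = -2000 - \frac{1}{-44803 + \frac{43}{3}} = -2000 - \frac{1}{- \frac{134366}{3}} = -2000 - - \frac{3}{134366} = -2000 + \frac{3}{134366} = - \frac{268731997}{134366}$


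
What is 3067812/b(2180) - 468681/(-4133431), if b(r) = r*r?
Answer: 3726987201843/4910929371100 ≈ 0.75892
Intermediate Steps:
b(r) = r²
3067812/b(2180) - 468681/(-4133431) = 3067812/(2180²) - 468681/(-4133431) = 3067812/4752400 - 468681*(-1/4133431) = 3067812*(1/4752400) + 468681/4133431 = 766953/1188100 + 468681/4133431 = 3726987201843/4910929371100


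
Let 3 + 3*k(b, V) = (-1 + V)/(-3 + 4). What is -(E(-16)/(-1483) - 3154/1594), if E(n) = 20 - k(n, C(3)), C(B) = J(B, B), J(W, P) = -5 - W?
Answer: 2357819/1181951 ≈ 1.9949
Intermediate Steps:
C(B) = -5 - B
k(b, V) = -4/3 + V/3 (k(b, V) = -1 + ((-1 + V)/(-3 + 4))/3 = -1 + ((-1 + V)/1)/3 = -1 + ((-1 + V)*1)/3 = -1 + (-1 + V)/3 = -1 + (-1/3 + V/3) = -4/3 + V/3)
E(n) = 24 (E(n) = 20 - (-4/3 + (-5 - 1*3)/3) = 20 - (-4/3 + (-5 - 3)/3) = 20 - (-4/3 + (1/3)*(-8)) = 20 - (-4/3 - 8/3) = 20 - 1*(-4) = 20 + 4 = 24)
-(E(-16)/(-1483) - 3154/1594) = -(24/(-1483) - 3154/1594) = -(24*(-1/1483) - 3154*1/1594) = -(-24/1483 - 1577/797) = -1*(-2357819/1181951) = 2357819/1181951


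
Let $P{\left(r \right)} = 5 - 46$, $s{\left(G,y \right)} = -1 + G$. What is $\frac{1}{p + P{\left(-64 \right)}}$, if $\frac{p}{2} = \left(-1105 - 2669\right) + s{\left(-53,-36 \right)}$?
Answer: $- \frac{1}{7697} \approx -0.00012992$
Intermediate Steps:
$P{\left(r \right)} = -41$ ($P{\left(r \right)} = 5 - 46 = -41$)
$p = -7656$ ($p = 2 \left(\left(-1105 - 2669\right) - 54\right) = 2 \left(-3774 - 54\right) = 2 \left(-3828\right) = -7656$)
$\frac{1}{p + P{\left(-64 \right)}} = \frac{1}{-7656 - 41} = \frac{1}{-7697} = - \frac{1}{7697}$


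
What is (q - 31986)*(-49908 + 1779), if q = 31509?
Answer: 22957533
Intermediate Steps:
(q - 31986)*(-49908 + 1779) = (31509 - 31986)*(-49908 + 1779) = -477*(-48129) = 22957533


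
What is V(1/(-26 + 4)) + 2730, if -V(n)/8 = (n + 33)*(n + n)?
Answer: 333230/121 ≈ 2754.0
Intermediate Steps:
V(n) = -16*n*(33 + n) (V(n) = -8*(n + 33)*(n + n) = -8*(33 + n)*2*n = -16*n*(33 + n))
V(1/(-26 + 4)) + 2730 = -16*(33 + 1/(-26 + 4))/(-26 + 4) + 2730 = -16*(33 + 1/(-22))/(-22) + 2730 = -16*(-1/22)*(33 - 1/22) + 2730 = -16*(-1/22)*725/22 + 2730 = 2900/121 + 2730 = 333230/121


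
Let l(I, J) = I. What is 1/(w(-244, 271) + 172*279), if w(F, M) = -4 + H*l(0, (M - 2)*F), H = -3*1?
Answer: 1/47984 ≈ 2.0840e-5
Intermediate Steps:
H = -3
w(F, M) = -4 (w(F, M) = -4 - 3*0 = -4 + 0 = -4)
1/(w(-244, 271) + 172*279) = 1/(-4 + 172*279) = 1/(-4 + 47988) = 1/47984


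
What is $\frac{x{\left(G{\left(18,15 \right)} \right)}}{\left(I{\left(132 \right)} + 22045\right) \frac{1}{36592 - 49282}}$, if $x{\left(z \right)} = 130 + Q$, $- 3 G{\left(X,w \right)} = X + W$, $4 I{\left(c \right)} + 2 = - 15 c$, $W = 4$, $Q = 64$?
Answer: $- \frac{104760}{917} \approx -114.24$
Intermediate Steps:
$I{\left(c \right)} = - \frac{1}{2} - \frac{15 c}{4}$ ($I{\left(c \right)} = - \frac{1}{2} + \frac{\left(-15\right) c}{4} = - \frac{1}{2} - \frac{15 c}{4}$)
$G{\left(X,w \right)} = - \frac{4}{3} - \frac{X}{3}$ ($G{\left(X,w \right)} = - \frac{X + 4}{3} = - \frac{4 + X}{3} = - \frac{4}{3} - \frac{X}{3}$)
$x{\left(z \right)} = 194$ ($x{\left(z \right)} = 130 + 64 = 194$)
$\frac{x{\left(G{\left(18,15 \right)} \right)}}{\left(I{\left(132 \right)} + 22045\right) \frac{1}{36592 - 49282}} = \frac{194}{\left(\left(- \frac{1}{2} - 495\right) + 22045\right) \frac{1}{36592 - 49282}} = \frac{194}{\left(\left(- \frac{1}{2} - 495\right) + 22045\right) \frac{1}{-12690}} = \frac{194}{\left(- \frac{991}{2} + 22045\right) \left(- \frac{1}{12690}\right)} = \frac{194}{\frac{43099}{2} \left(- \frac{1}{12690}\right)} = \frac{194}{- \frac{917}{540}} = 194 \left(- \frac{540}{917}\right) = - \frac{104760}{917}$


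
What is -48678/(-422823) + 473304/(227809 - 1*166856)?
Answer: 67696962442/8590776773 ≈ 7.8802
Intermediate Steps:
-48678/(-422823) + 473304/(227809 - 1*166856) = -48678*(-1/422823) + 473304/(227809 - 166856) = 16226/140941 + 473304/60953 = 67696962442/8590776773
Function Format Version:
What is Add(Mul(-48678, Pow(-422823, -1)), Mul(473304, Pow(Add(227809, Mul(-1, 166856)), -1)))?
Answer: Rational(67696962442, 8590776773) ≈ 7.8802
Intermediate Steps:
Add(Mul(-48678, Pow(-422823, -1)), Mul(473304, Pow(Add(227809, Mul(-1, 166856)), -1))) = Add(Mul(-48678, Rational(-1, 422823)), Mul(473304, Pow(Add(227809, -166856), -1))) = Add(Rational(16226, 140941), Mul(473304, Pow(60953, -1))) = Add(Rational(16226, 140941), Mul(473304, Rational(1, 60953))) = Add(Rational(16226, 140941), Rational(473304, 60953)) = Rational(67696962442, 8590776773)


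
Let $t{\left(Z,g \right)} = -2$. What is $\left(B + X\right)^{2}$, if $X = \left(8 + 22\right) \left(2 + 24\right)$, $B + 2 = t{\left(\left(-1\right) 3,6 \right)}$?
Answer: $602176$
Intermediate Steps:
$B = -4$ ($B = -2 - 2 = -4$)
$X = 780$ ($X = 30 \cdot 26 = 780$)
$\left(B + X\right)^{2} = \left(-4 + 780\right)^{2} = 776^{2} = 602176$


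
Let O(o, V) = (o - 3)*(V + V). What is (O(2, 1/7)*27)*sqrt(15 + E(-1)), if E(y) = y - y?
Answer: -54*sqrt(15)/7 ≈ -29.877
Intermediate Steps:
E(y) = 0
O(o, V) = 2*V*(-3 + o) (O(o, V) = (-3 + o)*(2*V) = 2*V*(-3 + o))
(O(2, 1/7)*27)*sqrt(15 + E(-1)) = ((2*(-3 + 2)/7)*27)*sqrt(15 + 0) = ((2*(1/7)*(-1))*27)*sqrt(15) = (-2/7*27)*sqrt(15) = -54*sqrt(15)/7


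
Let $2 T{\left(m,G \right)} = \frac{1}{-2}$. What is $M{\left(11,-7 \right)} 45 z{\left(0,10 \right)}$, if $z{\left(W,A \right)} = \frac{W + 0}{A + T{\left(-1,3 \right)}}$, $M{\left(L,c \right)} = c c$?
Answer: $0$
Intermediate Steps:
$M{\left(L,c \right)} = c^{2}$
$T{\left(m,G \right)} = - \frac{1}{4}$ ($T{\left(m,G \right)} = \frac{1}{2 \left(-2\right)} = \frac{1}{2} \left(- \frac{1}{2}\right) = - \frac{1}{4}$)
$z{\left(W,A \right)} = \frac{W}{- \frac{1}{4} + A}$ ($z{\left(W,A \right)} = \frac{W + 0}{A - \frac{1}{4}} = \frac{W}{- \frac{1}{4} + A}$)
$M{\left(11,-7 \right)} 45 z{\left(0,10 \right)} = \left(-7\right)^{2} \cdot 45 \cdot 4 \cdot 0 \frac{1}{-1 + 4 \cdot 10} = 49 \cdot 45 \cdot 4 \cdot 0 \frac{1}{-1 + 40} = 2205 \cdot 4 \cdot 0 \cdot \frac{1}{39} = 2205 \cdot 0 = 0$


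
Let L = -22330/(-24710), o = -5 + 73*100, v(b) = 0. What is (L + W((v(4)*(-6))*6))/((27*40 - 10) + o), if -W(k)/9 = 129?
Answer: -58502/421835 ≈ -0.13868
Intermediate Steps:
o = 7295 (o = -5 + 7300 = 7295)
W(k) = -1161 (W(k) = -9*129 = -1161)
L = 319/353 (L = -22330*(-1/24710) = 319/353 ≈ 0.90368)
(L + W((v(4)*(-6))*6))/((27*40 - 10) + o) = (319/353 - 1161)/((27*40 - 10) + 7295) = -409514/(353*((1080 - 10) + 7295)) = -409514/(353*(1070 + 7295)) = -409514/353/8365 = -409514/353*1/8365 = -58502/421835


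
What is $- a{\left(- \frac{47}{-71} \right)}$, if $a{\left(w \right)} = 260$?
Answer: $-260$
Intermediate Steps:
$- a{\left(- \frac{47}{-71} \right)} = \left(-1\right) 260 = -260$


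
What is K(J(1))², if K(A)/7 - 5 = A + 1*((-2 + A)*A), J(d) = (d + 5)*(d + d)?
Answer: 919681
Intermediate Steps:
J(d) = 2*d*(5 + d) (J(d) = (5 + d)*(2*d) = 2*d*(5 + d))
K(A) = 35 + 7*A + 7*A*(-2 + A) (K(A) = 35 + 7*(A + 1*((-2 + A)*A)) = 35 + 7*(A + 1*(A*(-2 + A))) = 35 + 7*(A + A*(-2 + A)) = 35 + (7*A + 7*A*(-2 + A)) = 35 + 7*A + 7*A*(-2 + A))
K(J(1))² = (35 - 14*(5 + 1) + 7*(2*1*(5 + 1))²)² = (35 - 14*6 + 7*(2*1*6)²)² = (35 - 7*12 + 7*12²)² = (35 - 84 + 7*144)² = (35 - 84 + 1008)² = 959² = 919681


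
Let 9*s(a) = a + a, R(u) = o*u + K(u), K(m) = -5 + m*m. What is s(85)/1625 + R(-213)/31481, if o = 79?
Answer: 84541079/92081925 ≈ 0.91811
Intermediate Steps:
K(m) = -5 + m²
R(u) = -5 + u² + 79*u (R(u) = 79*u + (-5 + u²) = -5 + u² + 79*u)
s(a) = 2*a/9 (s(a) = (a + a)/9 = (2*a)/9 = 2*a/9)
s(85)/1625 + R(-213)/31481 = ((2/9)*85)/1625 + (-5 + (-213)² + 79*(-213))/31481 = (170/9)*(1/1625) + (-5 + 45369 - 16827)*(1/31481) = 34/2925 + 28537*(1/31481) = 34/2925 + 28537/31481 = 84541079/92081925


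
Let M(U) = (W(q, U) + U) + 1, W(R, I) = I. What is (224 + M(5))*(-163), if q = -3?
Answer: -38305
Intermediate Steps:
M(U) = 1 + 2*U (M(U) = (U + U) + 1 = 2*U + 1 = 1 + 2*U)
(224 + M(5))*(-163) = (224 + (1 + 2*5))*(-163) = (224 + (1 + 10))*(-163) = (224 + 11)*(-163) = 235*(-163) = -38305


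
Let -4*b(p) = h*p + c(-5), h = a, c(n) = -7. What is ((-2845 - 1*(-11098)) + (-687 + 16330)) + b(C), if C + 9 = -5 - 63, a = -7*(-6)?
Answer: 98825/4 ≈ 24706.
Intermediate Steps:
a = 42
C = -77 (C = -9 + (-5 - 63) = -9 - 68 = -77)
h = 42
b(p) = 7/4 - 21*p/2 (b(p) = -(42*p - 7)/4 = -(-7 + 42*p)/4 = 7/4 - 21*p/2)
((-2845 - 1*(-11098)) + (-687 + 16330)) + b(C) = ((-2845 - 1*(-11098)) + (-687 + 16330)) + (7/4 - 21/2*(-77)) = ((-2845 + 11098) + 15643) + (7/4 + 1617/2) = (8253 + 15643) + 3241/4 = 23896 + 3241/4 = 98825/4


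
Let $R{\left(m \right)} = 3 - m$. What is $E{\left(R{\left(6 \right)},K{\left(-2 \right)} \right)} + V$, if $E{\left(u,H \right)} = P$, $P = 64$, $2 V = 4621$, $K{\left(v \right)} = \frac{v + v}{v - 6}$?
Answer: $\frac{4749}{2} \approx 2374.5$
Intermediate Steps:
$K{\left(v \right)} = \frac{2 v}{-6 + v}$
$V = \frac{4621}{2}$ ($V = \frac{1}{2} \cdot 4621 = \frac{4621}{2} \approx 2310.5$)
$E{\left(u,H \right)} = 64$
$E{\left(R{\left(6 \right)},K{\left(-2 \right)} \right)} + V = 64 + \frac{4621}{2} = \frac{4749}{2}$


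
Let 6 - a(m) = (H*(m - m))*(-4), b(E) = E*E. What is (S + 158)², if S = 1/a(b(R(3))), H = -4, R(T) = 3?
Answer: 900601/36 ≈ 25017.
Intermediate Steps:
b(E) = E²
a(m) = 6 (a(m) = 6 - (-4*(m - m))*(-4) = 6 - (-4*0)*(-4) = 6 - 0*(-4) = 6 - 1*0 = 6 + 0 = 6)
S = ⅙ (S = 1/6 = ⅙ ≈ 0.16667)
(S + 158)² = (⅙ + 158)² = (949/6)² = 900601/36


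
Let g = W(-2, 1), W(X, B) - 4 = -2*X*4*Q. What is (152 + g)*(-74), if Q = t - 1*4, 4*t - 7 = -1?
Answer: -8584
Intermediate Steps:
t = 3/2 (t = 7/4 + (¼)*(-1) = 7/4 - ¼ = 3/2 ≈ 1.5000)
Q = -5/2 (Q = 3/2 - 1*4 = 3/2 - 4 = -5/2 ≈ -2.5000)
W(X, B) = 4 + 20*X (W(X, B) = 4 - 2*X*4*(-5)/2 = 4 - 2*4*X*(-5)/2 = 4 - (-20)*X = 4 + 20*X)
g = -36 (g = 4 + 20*(-2) = 4 - 40 = -36)
(152 + g)*(-74) = (152 - 36)*(-74) = 116*(-74) = -8584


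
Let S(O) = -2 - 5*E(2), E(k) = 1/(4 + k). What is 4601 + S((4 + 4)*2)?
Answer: 27589/6 ≈ 4598.2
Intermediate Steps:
S(O) = -17/6 (S(O) = -2 - 5/(4 + 2) = -2 - 5/6 = -2 - 5*⅙ = -2 - ⅚ = -17/6)
4601 + S((4 + 4)*2) = 4601 - 17/6 = 27589/6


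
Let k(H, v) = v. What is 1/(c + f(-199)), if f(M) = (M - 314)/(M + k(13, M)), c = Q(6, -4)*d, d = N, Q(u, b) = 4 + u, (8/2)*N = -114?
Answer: -398/112917 ≈ -0.0035247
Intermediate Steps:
N = -57/2 (N = (¼)*(-114) = -57/2 ≈ -28.500)
d = -57/2 ≈ -28.500
c = -285 (c = (4 + 6)*(-57/2) = 10*(-57/2) = -285)
f(M) = (-314 + M)/(2*M) (f(M) = (M - 314)/(M + M) = (-314 + M)/((2*M)) = (-314 + M)*(1/(2*M)) = (-314 + M)/(2*M))
1/(c + f(-199)) = 1/(-285 + (½)*(-314 - 199)/(-199)) = 1/(-285 + (½)*(-1/199)*(-513)) = 1/(-285 + 513/398) = 1/(-112917/398) = -398/112917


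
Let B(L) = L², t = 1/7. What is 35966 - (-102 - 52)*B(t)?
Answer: 251784/7 ≈ 35969.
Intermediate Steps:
t = ⅐ ≈ 0.14286
35966 - (-102 - 52)*B(t) = 35966 - (-102 - 52)*(⅐)² = 35966 - (-154)/49 = 35966 - 1*(-22/7) = 35966 + 22/7 = 251784/7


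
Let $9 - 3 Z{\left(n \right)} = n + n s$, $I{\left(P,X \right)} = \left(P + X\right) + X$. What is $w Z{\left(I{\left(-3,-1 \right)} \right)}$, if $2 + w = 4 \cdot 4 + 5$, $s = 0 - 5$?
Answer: $- \frac{209}{3} \approx -69.667$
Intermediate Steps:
$s = -5$
$w = 19$ ($w = -2 + \left(4 \cdot 4 + 5\right) = -2 + \left(16 + 5\right) = -2 + 21 = 19$)
$I{\left(P,X \right)} = P + 2 X$
$Z{\left(n \right)} = 3 + \frac{4 n}{3}$ ($Z{\left(n \right)} = 3 - \frac{n + n \left(-5\right)}{3} = 3 - \frac{n - 5 n}{3} = 3 - \frac{\left(-4\right) n}{3} = 3 + \frac{4 n}{3}$)
$w Z{\left(I{\left(-3,-1 \right)} \right)} = 19 \left(3 + \frac{4 \left(-3 + 2 \left(-1\right)\right)}{3}\right) = 19 \left(3 + \frac{4 \left(-3 - 2\right)}{3}\right) = 19 \left(3 + \frac{4}{3} \left(-5\right)\right) = 19 \left(3 - \frac{20}{3}\right) = 19 \left(- \frac{11}{3}\right) = - \frac{209}{3}$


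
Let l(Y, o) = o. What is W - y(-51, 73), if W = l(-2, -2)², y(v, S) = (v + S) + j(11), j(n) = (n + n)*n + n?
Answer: -271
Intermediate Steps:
j(n) = n + 2*n² (j(n) = (2*n)*n + n = 2*n² + n = n + 2*n²)
y(v, S) = 253 + S + v (y(v, S) = (v + S) + 11*(1 + 2*11) = (S + v) + 11*(1 + 22) = (S + v) + 11*23 = (S + v) + 253 = 253 + S + v)
W = 4 (W = (-2)² = 4)
W - y(-51, 73) = 4 - (253 + 73 - 51) = 4 - 1*275 = 4 - 275 = -271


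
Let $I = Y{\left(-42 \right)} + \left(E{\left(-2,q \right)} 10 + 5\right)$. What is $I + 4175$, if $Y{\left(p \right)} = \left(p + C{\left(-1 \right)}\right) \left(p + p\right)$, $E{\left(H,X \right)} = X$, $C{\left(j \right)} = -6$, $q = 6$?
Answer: $8272$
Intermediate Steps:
$Y{\left(p \right)} = 2 p \left(-6 + p\right)$ ($Y{\left(p \right)} = \left(p - 6\right) \left(p + p\right) = \left(-6 + p\right) 2 p = 2 p \left(-6 + p\right)$)
$I = 4097$ ($I = 2 \left(-42\right) \left(-6 - 42\right) + \left(6 \cdot 10 + 5\right) = 2 \left(-42\right) \left(-48\right) + \left(60 + 5\right) = 4032 + 65 = 4097$)
$I + 4175 = 4097 + 4175 = 8272$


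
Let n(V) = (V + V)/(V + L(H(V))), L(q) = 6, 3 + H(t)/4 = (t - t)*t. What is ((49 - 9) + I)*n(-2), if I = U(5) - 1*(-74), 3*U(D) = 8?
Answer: -350/3 ≈ -116.67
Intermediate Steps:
U(D) = 8/3 (U(D) = (1/3)*8 = 8/3)
H(t) = -12 (H(t) = -12 + 4*((t - t)*t) = -12 + 4*(0*t) = -12 + 4*0 = -12 + 0 = -12)
n(V) = 2*V/(6 + V) (n(V) = (V + V)/(V + 6) = (2*V)/(6 + V) = 2*V/(6 + V))
I = 230/3 (I = 8/3 - 1*(-74) = 8/3 + 74 = 230/3 ≈ 76.667)
((49 - 9) + I)*n(-2) = ((49 - 9) + 230/3)*(2*(-2)/(6 - 2)) = (40 + 230/3)*(2*(-2)/4) = 350*(2*(-2)*(1/4))/3 = (350/3)*(-1) = -350/3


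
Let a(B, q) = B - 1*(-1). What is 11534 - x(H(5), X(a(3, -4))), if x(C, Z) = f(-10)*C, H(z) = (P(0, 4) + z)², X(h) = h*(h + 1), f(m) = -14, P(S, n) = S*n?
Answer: 11884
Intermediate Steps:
a(B, q) = 1 + B (a(B, q) = B + 1 = 1 + B)
X(h) = h*(1 + h)
H(z) = z² (H(z) = (0*4 + z)² = (0 + z)² = z²)
x(C, Z) = -14*C
11534 - x(H(5), X(a(3, -4))) = 11534 - (-14)*5² = 11534 - (-14)*25 = 11534 - 1*(-350) = 11534 + 350 = 11884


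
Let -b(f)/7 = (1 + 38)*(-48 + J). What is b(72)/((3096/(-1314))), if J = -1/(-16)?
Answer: -15285543/2752 ≈ -5554.3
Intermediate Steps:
J = 1/16 (J = -1*(-1/16) = 1/16 ≈ 0.062500)
b(f) = 209391/16 (b(f) = -7*(1 + 38)*(-48 + 1/16) = -273*(-767)/16 = -7*(-29913/16) = 209391/16)
b(72)/((3096/(-1314))) = 209391/(16*((3096/(-1314)))) = 209391/(16*((3096*(-1/1314)))) = 209391/(16*(-172/73)) = (209391/16)*(-73/172) = -15285543/2752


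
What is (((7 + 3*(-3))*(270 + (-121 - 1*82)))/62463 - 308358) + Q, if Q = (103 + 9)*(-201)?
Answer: -20667132944/62463 ≈ -3.3087e+5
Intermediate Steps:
Q = -22512 (Q = 112*(-201) = -22512)
(((7 + 3*(-3))*(270 + (-121 - 1*82)))/62463 - 308358) + Q = (((7 + 3*(-3))*(270 + (-121 - 1*82)))/62463 - 308358) - 22512 = (((7 - 9)*(270 + (-121 - 82)))*(1/62463) - 308358) - 22512 = (-2*(270 - 203)*(1/62463) - 308358) - 22512 = (-2*67*(1/62463) - 308358) - 22512 = (-134*1/62463 - 308358) - 22512 = (-134/62463 - 308358) - 22512 = -19260965888/62463 - 22512 = -20667132944/62463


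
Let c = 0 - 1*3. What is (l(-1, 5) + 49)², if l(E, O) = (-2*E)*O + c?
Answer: 3136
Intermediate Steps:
c = -3 (c = 0 - 3 = -3)
l(E, O) = -3 - 2*E*O (l(E, O) = (-2*E)*O - 3 = -2*E*O - 3 = -3 - 2*E*O)
(l(-1, 5) + 49)² = ((-3 - 2*(-1)*5) + 49)² = ((-3 + 10) + 49)² = (7 + 49)² = 56² = 3136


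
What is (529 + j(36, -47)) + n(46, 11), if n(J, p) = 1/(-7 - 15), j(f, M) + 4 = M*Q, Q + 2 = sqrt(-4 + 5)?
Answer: 12583/22 ≈ 571.95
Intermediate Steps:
Q = -1 (Q = -2 + sqrt(-4 + 5) = -2 + sqrt(1) = -2 + 1 = -1)
j(f, M) = -4 - M (j(f, M) = -4 + M*(-1) = -4 - M)
n(J, p) = -1/22 (n(J, p) = 1/(-22) = -1/22)
(529 + j(36, -47)) + n(46, 11) = (529 + (-4 - 1*(-47))) - 1/22 = (529 + (-4 + 47)) - 1/22 = (529 + 43) - 1/22 = 572 - 1/22 = 12583/22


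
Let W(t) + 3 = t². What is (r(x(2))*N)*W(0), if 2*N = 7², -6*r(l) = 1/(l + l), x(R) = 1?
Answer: 49/8 ≈ 6.1250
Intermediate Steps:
W(t) = -3 + t²
r(l) = -1/(12*l) (r(l) = -1/(6*(l + l)) = -1/(2*l)/6 = -1/(12*l))
N = 49/2 (N = (½)*7² = (½)*49 = 49/2 ≈ 24.500)
(r(x(2))*N)*W(0) = (-1/12/1*(49/2))*(-3 + 0²) = (-1/12*1*(49/2))*(-3 + 0) = -1/12*49/2*(-3) = -49/24*(-3) = 49/8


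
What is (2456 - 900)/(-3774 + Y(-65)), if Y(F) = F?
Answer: -1556/3839 ≈ -0.40531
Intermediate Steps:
(2456 - 900)/(-3774 + Y(-65)) = (2456 - 900)/(-3774 - 65) = 1556/(-3839) = 1556*(-1/3839) = -1556/3839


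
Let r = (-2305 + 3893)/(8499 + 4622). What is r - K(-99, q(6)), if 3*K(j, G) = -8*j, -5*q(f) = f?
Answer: -3462356/13121 ≈ -263.88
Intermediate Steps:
q(f) = -f/5
K(j, G) = -8*j/3 (K(j, G) = (-8*j)/3 = -8*j/3)
r = 1588/13121 ≈ 0.12103
r - K(-99, q(6)) = 1588/13121 - (-8)*(-99)/3 = 1588/13121 - 1*264 = 1588/13121 - 264 = -3462356/13121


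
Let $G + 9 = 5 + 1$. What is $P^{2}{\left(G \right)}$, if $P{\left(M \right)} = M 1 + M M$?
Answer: $36$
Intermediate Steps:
$G = -3$ ($G = -9 + \left(5 + 1\right) = -9 + 6 = -3$)
$P{\left(M \right)} = M + M^{2}$
$P^{2}{\left(G \right)} = \left(- 3 \left(1 - 3\right)\right)^{2} = \left(\left(-3\right) \left(-2\right)\right)^{2} = 6^{2} = 36$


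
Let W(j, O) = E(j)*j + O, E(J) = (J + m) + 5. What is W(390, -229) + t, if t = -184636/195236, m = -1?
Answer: 7488767520/48809 ≈ 1.5343e+5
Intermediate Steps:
E(J) = 4 + J (E(J) = (J - 1) + 5 = (-1 + J) + 5 = 4 + J)
W(j, O) = O + j*(4 + j) (W(j, O) = (4 + j)*j + O = j*(4 + j) + O = O + j*(4 + j))
t = -46159/48809 (t = -184636*1/195236 = -46159/48809 ≈ -0.94571)
W(390, -229) + t = (-229 + 390*(4 + 390)) - 46159/48809 = (-229 + 390*394) - 46159/48809 = (-229 + 153660) - 46159/48809 = 153431 - 46159/48809 = 7488767520/48809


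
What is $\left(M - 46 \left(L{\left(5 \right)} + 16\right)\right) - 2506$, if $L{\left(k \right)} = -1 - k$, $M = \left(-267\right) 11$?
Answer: $-5903$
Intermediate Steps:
$M = -2937$
$\left(M - 46 \left(L{\left(5 \right)} + 16\right)\right) - 2506 = \left(-2937 - 46 \left(\left(-1 - 5\right) + 16\right)\right) - 2506 = \left(-2937 - 46 \left(-6 + 16\right)\right) - 2506 = \left(-2937 - 460\right) - 2506 = -3397 - 2506 = -5903$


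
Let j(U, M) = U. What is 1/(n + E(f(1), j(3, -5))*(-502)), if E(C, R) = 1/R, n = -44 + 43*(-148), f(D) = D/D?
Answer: -3/19726 ≈ -0.00015208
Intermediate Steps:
f(D) = 1
n = -6408 (n = -44 - 6364 = -6408)
1/(n + E(f(1), j(3, -5))*(-502)) = 1/(-6408 - 502/3) = 1/(-19726/3) = -3/19726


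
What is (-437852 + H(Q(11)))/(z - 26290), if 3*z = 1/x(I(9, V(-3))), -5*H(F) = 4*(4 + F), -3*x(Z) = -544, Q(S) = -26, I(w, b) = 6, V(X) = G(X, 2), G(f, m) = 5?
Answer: 396969856/23836265 ≈ 16.654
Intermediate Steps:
V(X) = 5
x(Z) = 544/3 (x(Z) = -⅓*(-544) = 544/3)
H(F) = -16/5 - 4*F/5 (H(F) = -4*(4 + F)/5 = -(16 + 4*F)/5 = -16/5 - 4*F/5)
z = 1/544 (z = 1/(3*(544/3)) = (⅓)*(3/544) = 1/544 ≈ 0.0018382)
(-437852 + H(Q(11)))/(z - 26290) = (-437852 + (-16/5 - ⅘*(-26)))/(1/544 - 26290) = (-437852 + (-16/5 + 104/5))/(-14301759/544) = (-437852 + 88/5)*(-544/14301759) = -2189172/5*(-544/14301759) = 396969856/23836265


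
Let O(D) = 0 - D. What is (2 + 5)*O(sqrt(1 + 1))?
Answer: -7*sqrt(2) ≈ -9.8995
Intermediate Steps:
O(D) = -D
(2 + 5)*O(sqrt(1 + 1)) = (2 + 5)*(-sqrt(1 + 1)) = 7*(-sqrt(2)) = -7*sqrt(2)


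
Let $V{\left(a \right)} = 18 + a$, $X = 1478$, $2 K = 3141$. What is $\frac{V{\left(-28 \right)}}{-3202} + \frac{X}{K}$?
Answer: $\frac{4748261}{5028741} \approx 0.94422$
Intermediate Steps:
$K = \frac{3141}{2}$ ($K = \frac{1}{2} \cdot 3141 = \frac{3141}{2} \approx 1570.5$)
$\frac{V{\left(-28 \right)}}{-3202} + \frac{X}{K} = \frac{18 - 28}{-3202} + \frac{1478}{\frac{3141}{2}} = \left(-10\right) \left(- \frac{1}{3202}\right) + 1478 \cdot \frac{2}{3141} = \frac{5}{1601} + \frac{2956}{3141} = \frac{4748261}{5028741}$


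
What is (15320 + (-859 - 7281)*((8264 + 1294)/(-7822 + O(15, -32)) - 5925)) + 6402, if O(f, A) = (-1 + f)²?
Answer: 61340270182/1271 ≈ 4.8261e+7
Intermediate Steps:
(15320 + (-859 - 7281)*((8264 + 1294)/(-7822 + O(15, -32)) - 5925)) + 6402 = (15320 + (-859 - 7281)*((8264 + 1294)/(-7822 + (-1 + 15)²) - 5925)) + 6402 = (15320 - 8140*(9558/(-7822 + 14²) - 5925)) + 6402 = (15320 - 8140*(9558/(-7822 + 196) - 5925)) + 6402 = (15320 - 8140*(9558/(-7626) - 5925)) + 6402 = (15320 - 8140*(9558*(-1/7626) - 5925)) + 6402 = (15320 - 8140*(-1593/1271 - 5925)) + 6402 = (15320 - 8140*(-7532268/1271)) + 6402 = (15320 + 61312661520/1271) + 6402 = 61332133240/1271 + 6402 = 61340270182/1271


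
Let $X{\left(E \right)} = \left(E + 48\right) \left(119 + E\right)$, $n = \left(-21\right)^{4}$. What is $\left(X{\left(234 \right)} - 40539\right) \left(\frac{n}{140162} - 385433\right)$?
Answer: $- \frac{3187727234294655}{140162} \approx -2.2743 \cdot 10^{10}$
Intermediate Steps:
$n = 194481$
$X{\left(E \right)} = \left(48 + E\right) \left(119 + E\right)$
$\left(X{\left(234 \right)} - 40539\right) \left(\frac{n}{140162} - 385433\right) = \left(\left(5712 + 234^{2} + 167 \cdot 234\right) - 40539\right) \left(\frac{194481}{140162} - 385433\right) = \left(\left(5712 + 54756 + 39078\right) - 40539\right) \left(194481 \cdot \frac{1}{140162} - 385433\right) = \left(99546 - 40539\right) \left(\frac{194481}{140162} - 385433\right) = 59007 \left(- \frac{54022865665}{140162}\right) = - \frac{3187727234294655}{140162}$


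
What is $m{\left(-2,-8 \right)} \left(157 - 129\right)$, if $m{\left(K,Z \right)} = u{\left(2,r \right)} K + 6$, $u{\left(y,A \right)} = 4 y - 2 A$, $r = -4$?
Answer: $-728$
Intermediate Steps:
$u{\left(y,A \right)} = - 2 A + 4 y$
$m{\left(K,Z \right)} = 6 + 16 K$ ($m{\left(K,Z \right)} = \left(\left(-2\right) \left(-4\right) + 4 \cdot 2\right) K + 6 = \left(8 + 8\right) K + 6 = 16 K + 6 = 6 + 16 K$)
$m{\left(-2,-8 \right)} \left(157 - 129\right) = \left(6 + 16 \left(-2\right)\right) \left(157 - 129\right) = \left(6 - 32\right) 28 = \left(-26\right) 28 = -728$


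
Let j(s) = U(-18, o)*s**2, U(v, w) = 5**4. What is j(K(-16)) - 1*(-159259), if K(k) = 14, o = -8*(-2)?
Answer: 281759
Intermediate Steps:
o = 16
U(v, w) = 625
j(s) = 625*s**2
j(K(-16)) - 1*(-159259) = 625*14**2 - 1*(-159259) = 625*196 + 159259 = 122500 + 159259 = 281759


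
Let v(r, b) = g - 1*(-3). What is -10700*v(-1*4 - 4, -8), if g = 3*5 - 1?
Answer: -181900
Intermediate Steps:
g = 14 (g = 15 - 1 = 14)
v(r, b) = 17 (v(r, b) = 14 - 1*(-3) = 14 + 3 = 17)
-10700*v(-1*4 - 4, -8) = -10700*17 = -181900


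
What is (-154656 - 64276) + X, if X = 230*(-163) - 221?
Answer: -256643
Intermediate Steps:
X = -37711 (X = -37490 - 221 = -37711)
(-154656 - 64276) + X = (-154656 - 64276) - 37711 = -218932 - 37711 = -256643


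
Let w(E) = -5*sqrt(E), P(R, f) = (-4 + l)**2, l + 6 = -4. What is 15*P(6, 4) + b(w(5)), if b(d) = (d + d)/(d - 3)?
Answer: 170645/58 - 15*sqrt(5)/58 ≈ 2941.6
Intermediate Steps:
l = -10 (l = -6 - 4 = -10)
P(R, f) = 196 (P(R, f) = (-4 - 10)**2 = (-14)**2 = 196)
b(d) = 2*d/(-3 + d) (b(d) = (2*d)/(-3 + d) = 2*d/(-3 + d))
15*P(6, 4) + b(w(5)) = 15*196 + 2*(-5*sqrt(5))/(-3 - 5*sqrt(5)) = 2940 - 10*sqrt(5)/(-3 - 5*sqrt(5))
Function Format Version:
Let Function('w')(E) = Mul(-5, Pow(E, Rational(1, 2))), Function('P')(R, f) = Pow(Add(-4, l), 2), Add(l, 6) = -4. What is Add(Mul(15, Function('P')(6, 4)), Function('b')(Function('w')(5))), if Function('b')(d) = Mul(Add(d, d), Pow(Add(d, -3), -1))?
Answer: Add(Rational(170645, 58), Mul(Rational(-15, 58), Pow(5, Rational(1, 2)))) ≈ 2941.6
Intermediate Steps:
l = -10 (l = Add(-6, -4) = -10)
Function('P')(R, f) = 196 (Function('P')(R, f) = Pow(Add(-4, -10), 2) = Pow(-14, 2) = 196)
Function('b')(d) = Mul(2, d, Pow(Add(-3, d), -1)) (Function('b')(d) = Mul(Mul(2, d), Pow(Add(-3, d), -1)) = Mul(2, d, Pow(Add(-3, d), -1)))
Add(Mul(15, Function('P')(6, 4)), Function('b')(Function('w')(5))) = Add(Mul(15, 196), Mul(2, Mul(-5, Pow(5, Rational(1, 2))), Pow(Add(-3, Mul(-5, Pow(5, Rational(1, 2)))), -1))) = Add(2940, Mul(-10, Pow(5, Rational(1, 2)), Pow(Add(-3, Mul(-5, Pow(5, Rational(1, 2)))), -1)))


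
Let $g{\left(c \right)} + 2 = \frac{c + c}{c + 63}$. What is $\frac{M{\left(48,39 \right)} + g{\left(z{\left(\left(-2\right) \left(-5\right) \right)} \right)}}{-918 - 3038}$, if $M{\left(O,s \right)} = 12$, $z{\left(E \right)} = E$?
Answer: $- \frac{375}{144394} \approx -0.0025971$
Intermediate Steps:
$g{\left(c \right)} = -2 + \frac{2 c}{63 + c}$ ($g{\left(c \right)} = -2 + \frac{c + c}{c + 63} = -2 + \frac{2 c}{63 + c}$)
$\frac{M{\left(48,39 \right)} + g{\left(z{\left(\left(-2\right) \left(-5\right) \right)} \right)}}{-918 - 3038} = \frac{12 - \frac{126}{63 - -10}}{-918 - 3038} = \frac{12 - \frac{126}{63 + 10}}{-3956} = \left(12 - \frac{126}{73}\right) \left(- \frac{1}{3956}\right) = \frac{750}{73} \left(- \frac{1}{3956}\right) = - \frac{375}{144394}$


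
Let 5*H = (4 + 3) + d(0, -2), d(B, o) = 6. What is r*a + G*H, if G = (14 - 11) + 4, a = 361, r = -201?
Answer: -362714/5 ≈ -72543.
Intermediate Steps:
G = 7 (G = 3 + 4 = 7)
H = 13/5 (H = ((4 + 3) + 6)/5 = (7 + 6)/5 = (1/5)*13 = 13/5 ≈ 2.6000)
r*a + G*H = -201*361 + 7*(13/5) = -72561 + 91/5 = -362714/5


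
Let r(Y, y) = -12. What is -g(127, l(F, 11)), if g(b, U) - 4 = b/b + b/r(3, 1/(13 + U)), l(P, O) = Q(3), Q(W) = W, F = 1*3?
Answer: 67/12 ≈ 5.5833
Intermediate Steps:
F = 3
l(P, O) = 3
g(b, U) = 5 - b/12 (g(b, U) = 4 + (b/b + b/(-12)) = 4 + (1 + b*(-1/12)) = 4 + (1 - b/12) = 5 - b/12)
-g(127, l(F, 11)) = -(5 - 1/12*127) = -(5 - 127/12) = -1*(-67/12) = 67/12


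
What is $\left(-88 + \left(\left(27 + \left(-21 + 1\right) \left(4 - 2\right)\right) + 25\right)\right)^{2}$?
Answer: $5776$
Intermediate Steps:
$\left(-88 + \left(\left(27 + \left(-21 + 1\right) \left(4 - 2\right)\right) + 25\right)\right)^{2} = \left(-88 + \left(\left(27 - 40\right) + 25\right)\right)^{2} = \left(-88 + \left(-13 + 25\right)\right)^{2} = \left(-88 + 12\right)^{2} = \left(-76\right)^{2} = 5776$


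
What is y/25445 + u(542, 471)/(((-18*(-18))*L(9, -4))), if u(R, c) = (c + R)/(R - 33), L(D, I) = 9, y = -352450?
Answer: -14945600629/1079045388 ≈ -13.851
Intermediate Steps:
u(R, c) = (R + c)/(-33 + R)
y/25445 + u(542, 471)/(((-18*(-18))*L(9, -4))) = -352450/25445 + ((542 + 471)/(-33 + 542))/((-18*(-18)*9)) = -352450*1/25445 + (1013/509)/((324*9)) = -10070/727 + ((1/509)*1013)/2916 = -10070/727 + (1013/509)*(1/2916) = -10070/727 + 1013/1484244 = -14945600629/1079045388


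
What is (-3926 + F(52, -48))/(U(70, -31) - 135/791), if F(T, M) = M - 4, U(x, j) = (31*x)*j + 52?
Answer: 1048866/17723191 ≈ 0.059180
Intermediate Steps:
U(x, j) = 52 + 31*j*x (U(x, j) = 31*j*x + 52 = 52 + 31*j*x)
F(T, M) = -4 + M
(-3926 + F(52, -48))/(U(70, -31) - 135/791) = (-3926 + (-4 - 48))/((52 + 31*(-31)*70) - 135/791) = (-3926 - 52)/((52 - 67270) - 135*1/791) = -3978/(-67218 - 135/791) = -3978/(-53169573/791) = -3978*(-791/53169573) = 1048866/17723191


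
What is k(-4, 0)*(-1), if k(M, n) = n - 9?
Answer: 9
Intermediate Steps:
k(M, n) = -9 + n
k(-4, 0)*(-1) = (-9 + 0)*(-1) = -9*(-1) = 9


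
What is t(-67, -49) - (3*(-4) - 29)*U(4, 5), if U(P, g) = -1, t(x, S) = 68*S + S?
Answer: -3422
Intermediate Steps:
t(x, S) = 69*S
t(-67, -49) - (3*(-4) - 29)*U(4, 5) = 69*(-49) - (3*(-4) - 29)*(-1) = -3381 - (-12 - 29)*(-1) = -3381 - (-41)*(-1) = -3381 - 1*41 = -3381 - 41 = -3422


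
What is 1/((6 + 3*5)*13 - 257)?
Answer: 1/16 ≈ 0.062500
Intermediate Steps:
1/((6 + 3*5)*13 - 257) = 1/((6 + 15)*13 - 257) = 1/(21*13 - 257) = 1/(273 - 257) = 1/16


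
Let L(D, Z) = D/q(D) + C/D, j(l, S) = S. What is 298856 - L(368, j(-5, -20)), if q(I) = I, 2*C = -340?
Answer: 54989405/184 ≈ 2.9886e+5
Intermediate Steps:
C = -170 (C = (1/2)*(-340) = -170)
L(D, Z) = 1 - 170/D (L(D, Z) = D/D - 170/D = 1 - 170/D)
298856 - L(368, j(-5, -20)) = 298856 - (-170 + 368)/368 = 298856 - 198/368 = 298856 - 1*99/184 = 298856 - 99/184 = 54989405/184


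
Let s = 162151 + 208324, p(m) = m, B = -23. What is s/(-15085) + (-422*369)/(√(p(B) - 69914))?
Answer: -10585/431 + 155718*I*√69937/69937 ≈ -24.559 + 588.82*I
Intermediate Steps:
s = 370475
s/(-15085) + (-422*369)/(√(p(B) - 69914)) = 370475/(-15085) + (-422*369)/(√(-23 - 69914)) = 370475*(-1/15085) - 155718*(-I*√69937/69937) = -10585/431 - 155718*(-I*√69937/69937) = -10585/431 - (-155718)*I*√69937/69937 = -10585/431 + 155718*I*√69937/69937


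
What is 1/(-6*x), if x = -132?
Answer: 1/792 ≈ 0.0012626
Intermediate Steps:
1/(-6*x) = 1/(-6*(-132)) = 1/792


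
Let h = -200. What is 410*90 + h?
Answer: 36700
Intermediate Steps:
410*90 + h = 410*90 - 200 = 36900 - 200 = 36700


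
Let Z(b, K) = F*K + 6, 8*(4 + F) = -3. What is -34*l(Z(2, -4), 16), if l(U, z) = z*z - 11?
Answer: -8330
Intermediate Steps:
F = -35/8 (F = -4 + (1/8)*(-3) = -4 - 3/8 = -35/8 ≈ -4.3750)
Z(b, K) = 6 - 35*K/8 (Z(b, K) = -35*K/8 + 6 = 6 - 35*K/8)
l(U, z) = -11 + z**2 (l(U, z) = z**2 - 11 = -11 + z**2)
-34*l(Z(2, -4), 16) = -34*(-11 + 16**2) = -34*(-11 + 256) = -34*245 = -8330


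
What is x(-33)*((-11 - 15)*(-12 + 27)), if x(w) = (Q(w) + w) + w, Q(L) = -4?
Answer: 27300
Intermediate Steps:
x(w) = -4 + 2*w (x(w) = (-4 + w) + w = -4 + 2*w)
x(-33)*((-11 - 15)*(-12 + 27)) = (-4 + 2*(-33))*((-11 - 15)*(-12 + 27)) = (-4 - 66)*(-26*15) = -70*(-390) = 27300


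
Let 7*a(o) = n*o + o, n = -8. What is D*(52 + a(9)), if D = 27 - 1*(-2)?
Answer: 1247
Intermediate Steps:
D = 29 (D = 27 + 2 = 29)
a(o) = -o (a(o) = (-8*o + o)/7 = (-7*o)/7 = -o)
D*(52 + a(9)) = 29*(52 - 1*9) = 29*(52 - 9) = 29*43 = 1247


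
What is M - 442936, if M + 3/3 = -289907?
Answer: -732844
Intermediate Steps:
M = -289908 (M = -1 - 289907 = -289908)
M - 442936 = -289908 - 442936 = -732844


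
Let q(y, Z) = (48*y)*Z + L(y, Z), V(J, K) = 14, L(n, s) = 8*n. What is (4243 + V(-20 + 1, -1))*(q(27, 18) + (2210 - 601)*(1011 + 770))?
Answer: 12299209461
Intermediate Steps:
q(y, Z) = 8*y + 48*Z*y (q(y, Z) = (48*y)*Z + 8*y = 48*Z*y + 8*y = 8*y + 48*Z*y)
(4243 + V(-20 + 1, -1))*(q(27, 18) + (2210 - 601)*(1011 + 770)) = (4243 + 14)*(8*27*(1 + 6*18) + (2210 - 601)*(1011 + 770)) = 4257*(8*27*(1 + 108) + 1609*1781) = 4257*(8*27*109 + 2865629) = 4257*(23544 + 2865629) = 4257*2889173 = 12299209461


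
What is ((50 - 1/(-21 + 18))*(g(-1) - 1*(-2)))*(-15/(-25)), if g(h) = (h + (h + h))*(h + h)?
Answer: 1208/5 ≈ 241.60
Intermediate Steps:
g(h) = 6*h**2 (g(h) = (h + 2*h)*(2*h) = (3*h)*(2*h) = 6*h**2)
((50 - 1/(-21 + 18))*(g(-1) - 1*(-2)))*(-15/(-25)) = ((50 - 1/(-21 + 18))*(6*(-1)**2 - 1*(-2)))*(-15/(-25)) = ((50 - 1/(-3))*(6*1 + 2))*(-15*(-1/25)) = ((50 - 1*(-1/3))*(6 + 2))*(3/5) = ((50 + 1/3)*8)*(3/5) = ((151/3)*8)*(3/5) = (1208/3)*(3/5) = 1208/5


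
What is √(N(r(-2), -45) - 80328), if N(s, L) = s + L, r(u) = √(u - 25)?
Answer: √(-80373 + 3*I*√3) ≈ 0.0092 + 283.5*I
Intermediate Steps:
r(u) = √(-25 + u)
N(s, L) = L + s
√(N(r(-2), -45) - 80328) = √((-45 + √(-25 - 2)) - 80328) = √((-45 + √(-27)) - 80328) = √((-45 + 3*I*√3) - 80328) = √(-80373 + 3*I*√3)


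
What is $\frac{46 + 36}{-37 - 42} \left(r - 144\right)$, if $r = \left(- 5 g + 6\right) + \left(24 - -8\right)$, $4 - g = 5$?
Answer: $\frac{8282}{79} \approx 104.84$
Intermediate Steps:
$g = -1$ ($g = 4 - 5 = -1$)
$r = 43$ ($r = \left(\left(-5\right) \left(-1\right) + 6\right) + \left(24 - -8\right) = \left(5 + 6\right) + \left(24 + 8\right) = 11 + 32 = 43$)
$\frac{46 + 36}{-37 - 42} \left(r - 144\right) = \frac{46 + 36}{-37 - 42} \left(43 - 144\right) = \frac{82}{-79} \left(-101\right) = 82 \left(- \frac{1}{79}\right) \left(-101\right) = \left(- \frac{82}{79}\right) \left(-101\right) = \frac{8282}{79}$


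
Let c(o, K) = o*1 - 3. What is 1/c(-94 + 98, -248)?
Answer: 1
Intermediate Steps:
c(o, K) = -3 + o (c(o, K) = o - 3 = -3 + o)
1/c(-94 + 98, -248) = 1/(-3 + (-94 + 98)) = 1/(-3 + 4) = 1/1 = 1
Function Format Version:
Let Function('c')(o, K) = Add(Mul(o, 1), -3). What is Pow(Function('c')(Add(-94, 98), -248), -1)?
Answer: 1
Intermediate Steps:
Function('c')(o, K) = Add(-3, o) (Function('c')(o, K) = Add(o, -3) = Add(-3, o))
Pow(Function('c')(Add(-94, 98), -248), -1) = Pow(Add(-3, Add(-94, 98)), -1) = Pow(Add(-3, 4), -1) = Pow(1, -1) = 1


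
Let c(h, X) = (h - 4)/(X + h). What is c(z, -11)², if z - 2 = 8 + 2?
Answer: 64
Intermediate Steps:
z = 12 (z = 2 + (8 + 2) = 2 + 10 = 12)
c(h, X) = (-4 + h)/(X + h)
c(z, -11)² = ((-4 + 12)/(-11 + 12))² = (8/1)² = (1*8)² = 8² = 64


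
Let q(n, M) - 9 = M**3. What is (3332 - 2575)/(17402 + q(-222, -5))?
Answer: 757/17286 ≈ 0.043793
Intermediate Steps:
q(n, M) = 9 + M**3
(3332 - 2575)/(17402 + q(-222, -5)) = (3332 - 2575)/(17402 + (9 + (-5)**3)) = 757/(17402 + (9 - 125)) = 757/(17402 - 116) = 757/17286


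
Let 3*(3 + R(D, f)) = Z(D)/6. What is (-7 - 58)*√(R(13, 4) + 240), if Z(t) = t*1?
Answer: -65*√8558/6 ≈ -1002.2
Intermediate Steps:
Z(t) = t
R(D, f) = -3 + D/18 (R(D, f) = -3 + (D/6)/3 = -3 + D/18)
(-7 - 58)*√(R(13, 4) + 240) = (-7 - 58)*√((-3 + (1/18)*13) + 240) = -65*√((-3 + 13/18) + 240) = -65*√(-41/18 + 240) = -65*√8558/6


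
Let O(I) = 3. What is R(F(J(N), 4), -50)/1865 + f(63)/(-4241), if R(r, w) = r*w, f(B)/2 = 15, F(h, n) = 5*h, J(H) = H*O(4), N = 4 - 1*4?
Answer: -30/4241 ≈ -0.0070738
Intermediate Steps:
N = 0 (N = 4 - 4 = 0)
J(H) = 3*H (J(H) = H*3 = 3*H)
f(B) = 30 (f(B) = 2*15 = 30)
R(F(J(N), 4), -50)/1865 + f(63)/(-4241) = ((5*(3*0))*(-50))/1865 + 30/(-4241) = ((5*0)*(-50))*(1/1865) + 30*(-1/4241) = (0*(-50))*(1/1865) - 30/4241 = 0*(1/1865) - 30/4241 = 0 - 30/4241 = -30/4241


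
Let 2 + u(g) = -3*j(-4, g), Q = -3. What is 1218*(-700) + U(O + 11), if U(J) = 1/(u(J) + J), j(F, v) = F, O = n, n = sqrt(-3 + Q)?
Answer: (-852600*sqrt(6) + 17904599*I)/(sqrt(6) - 21*I) ≈ -8.526e+5 - 0.0054932*I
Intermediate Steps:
n = I*sqrt(6) (n = sqrt(-3 - 3) = sqrt(-6) = I*sqrt(6) ≈ 2.4495*I)
O = I*sqrt(6) ≈ 2.4495*I
u(g) = 10 (u(g) = -2 - 3*(-4) = -2 + 12 = 10)
U(J) = 1/(10 + J)
1218*(-700) + U(O + 11) = 1218*(-700) + 1/(10 + (I*sqrt(6) + 11)) = -852600 + 1/(10 + (11 + I*sqrt(6))) = -852600 + 1/(21 + I*sqrt(6))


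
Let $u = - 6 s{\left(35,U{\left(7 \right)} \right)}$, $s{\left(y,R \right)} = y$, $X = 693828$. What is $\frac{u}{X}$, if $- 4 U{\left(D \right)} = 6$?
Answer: $- \frac{35}{115638} \approx -0.00030267$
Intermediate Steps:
$U{\left(D \right)} = - \frac{3}{2}$ ($U{\left(D \right)} = \left(- \frac{1}{4}\right) 6 = - \frac{3}{2}$)
$u = -210$ ($u = \left(-6\right) 35 = -210$)
$\frac{u}{X} = - \frac{210}{693828} = \left(-210\right) \frac{1}{693828} = - \frac{35}{115638}$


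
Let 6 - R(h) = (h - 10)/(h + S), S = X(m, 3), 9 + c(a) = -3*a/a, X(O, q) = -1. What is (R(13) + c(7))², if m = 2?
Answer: 625/16 ≈ 39.063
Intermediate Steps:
c(a) = -12 (c(a) = -9 - 3*a/a = -9 - 3*1 = -9 - 3 = -12)
S = -1
R(h) = 6 - (-10 + h)/(-1 + h) (R(h) = 6 - (h - 10)/(h - 1) = 6 - (-10 + h)/(-1 + h))
(R(13) + c(7))² = ((4 + 5*13)/(-1 + 13) - 12)² = ((4 + 65)/12 - 12)² = ((1/12)*69 - 12)² = (23/4 - 12)² = (-25/4)² = 625/16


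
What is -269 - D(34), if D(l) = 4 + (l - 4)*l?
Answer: -1293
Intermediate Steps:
D(l) = 4 + l*(-4 + l) (D(l) = 4 + (-4 + l)*l = 4 + l*(-4 + l))
-269 - D(34) = -269 - (4 + 34² - 4*34) = -269 - (4 + 1156 - 136) = -269 - 1*1024 = -269 - 1024 = -1293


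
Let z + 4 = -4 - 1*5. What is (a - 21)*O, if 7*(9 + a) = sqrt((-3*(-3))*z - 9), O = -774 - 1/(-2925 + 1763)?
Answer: 13490805/581 - 2698161*I*sqrt(14)/8134 ≈ 23220.0 - 1241.2*I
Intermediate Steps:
z = -13 (z = -4 + (-4 - 1*5) = -4 + (-4 - 5) = -4 - 9 = -13)
O = -899387/1162 (O = -774 - 1/(-1162) = -774 - 1*(-1/1162) = -774 + 1/1162 = -899387/1162 ≈ -774.00)
a = -9 + 3*I*sqrt(14)/7 (a = -9 + sqrt(-3*(-3)*(-13) - 9)/7 = -9 + sqrt(9*(-13) - 9)/7 = -9 + sqrt(-117 - 9)/7 = -9 + sqrt(-126)/7 = -9 + (3*I*sqrt(14))/7 = -9 + 3*I*sqrt(14)/7 ≈ -9.0 + 1.6036*I)
(a - 21)*O = ((-9 + 3*I*sqrt(14)/7) - 21)*(-899387/1162) = (-30 + 3*I*sqrt(14)/7)*(-899387/1162) = 13490805/581 - 2698161*I*sqrt(14)/8134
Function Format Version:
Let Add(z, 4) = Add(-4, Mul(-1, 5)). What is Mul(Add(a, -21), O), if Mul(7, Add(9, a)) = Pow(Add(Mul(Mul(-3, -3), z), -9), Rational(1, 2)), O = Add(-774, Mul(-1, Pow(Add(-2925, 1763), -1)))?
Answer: Add(Rational(13490805, 581), Mul(Rational(-2698161, 8134), I, Pow(14, Rational(1, 2)))) ≈ Add(23220., Mul(-1241.2, I))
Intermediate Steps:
z = -13 (z = Add(-4, Add(-4, Mul(-1, 5))) = Add(-4, Add(-4, -5)) = Add(-4, -9) = -13)
O = Rational(-899387, 1162) (O = Add(-774, Mul(-1, Pow(-1162, -1))) = Add(-774, Mul(-1, Rational(-1, 1162))) = Add(-774, Rational(1, 1162)) = Rational(-899387, 1162) ≈ -774.00)
a = Add(-9, Mul(Rational(3, 7), I, Pow(14, Rational(1, 2)))) (a = Add(-9, Mul(Rational(1, 7), Pow(Add(Mul(Mul(-3, -3), -13), -9), Rational(1, 2)))) = Add(-9, Mul(Rational(1, 7), Pow(Add(Mul(9, -13), -9), Rational(1, 2)))) = Add(-9, Mul(Rational(1, 7), Pow(Add(-117, -9), Rational(1, 2)))) = Add(-9, Mul(Rational(1, 7), Pow(-126, Rational(1, 2)))) = Add(-9, Mul(Rational(1, 7), Mul(3, I, Pow(14, Rational(1, 2))))) = Add(-9, Mul(Rational(3, 7), I, Pow(14, Rational(1, 2)))) ≈ Add(-9.0000, Mul(1.6036, I)))
Mul(Add(a, -21), O) = Mul(Add(Add(-9, Mul(Rational(3, 7), I, Pow(14, Rational(1, 2)))), -21), Rational(-899387, 1162)) = Mul(Add(-30, Mul(Rational(3, 7), I, Pow(14, Rational(1, 2)))), Rational(-899387, 1162)) = Add(Rational(13490805, 581), Mul(Rational(-2698161, 8134), I, Pow(14, Rational(1, 2))))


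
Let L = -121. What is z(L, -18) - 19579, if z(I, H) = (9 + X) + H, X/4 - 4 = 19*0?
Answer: -19572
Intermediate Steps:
X = 16 (X = 16 + 4*(19*0) = 16 + 4*0 = 16 + 0 = 16)
z(I, H) = 25 + H (z(I, H) = (9 + 16) + H = 25 + H)
z(L, -18) - 19579 = (25 - 18) - 19579 = 7 - 19579 = -19572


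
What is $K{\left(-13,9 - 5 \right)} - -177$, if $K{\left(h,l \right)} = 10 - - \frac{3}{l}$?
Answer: $\frac{751}{4} \approx 187.75$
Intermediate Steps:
$K{\left(h,l \right)} = 10 + \frac{3}{l}$
$K{\left(-13,9 - 5 \right)} - -177 = \left(10 + \frac{3}{9 - 5}\right) - -177 = \left(10 + \frac{3}{9 - 5}\right) + 177 = \left(10 + \frac{3}{4}\right) + 177 = \frac{43}{4} + 177 = \frac{751}{4}$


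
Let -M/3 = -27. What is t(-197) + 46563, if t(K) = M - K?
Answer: 46841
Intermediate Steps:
M = 81 (M = -3*(-27) = 81)
t(K) = 81 - K
t(-197) + 46563 = (81 - 1*(-197)) + 46563 = (81 + 197) + 46563 = 278 + 46563 = 46841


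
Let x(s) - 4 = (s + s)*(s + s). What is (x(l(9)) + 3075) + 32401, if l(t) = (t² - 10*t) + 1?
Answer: 35736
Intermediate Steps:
l(t) = 1 + t² - 10*t
x(s) = 4 + 4*s² (x(s) = 4 + (s + s)*(s + s) = 4 + (2*s)*(2*s) = 4 + 4*s²)
(x(l(9)) + 3075) + 32401 = ((4 + 4*(1 + 9² - 10*9)²) + 3075) + 32401 = ((4 + 4*(1 + 81 - 90)²) + 3075) + 32401 = ((4 + 4*(-8)²) + 3075) + 32401 = ((4 + 4*64) + 3075) + 32401 = ((4 + 256) + 3075) + 32401 = (260 + 3075) + 32401 = 3335 + 32401 = 35736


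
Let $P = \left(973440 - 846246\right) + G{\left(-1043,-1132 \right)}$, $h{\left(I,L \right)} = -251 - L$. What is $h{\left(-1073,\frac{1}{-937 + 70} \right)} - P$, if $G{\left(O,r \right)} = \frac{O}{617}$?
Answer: $- \frac{68174395957}{534939} \approx -1.2744 \cdot 10^{5}$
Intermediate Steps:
$G{\left(O,r \right)} = \frac{O}{617}$ ($G{\left(O,r \right)} = O \frac{1}{617} = \frac{O}{617}$)
$P = \frac{78477655}{617}$ ($P = \left(973440 - 846246\right) + \frac{1}{617} \left(-1043\right) = 127194 - \frac{1043}{617} = \frac{78477655}{617} \approx 1.2719 \cdot 10^{5}$)
$h{\left(-1073,\frac{1}{-937 + 70} \right)} - P = \left(-251 - \frac{1}{-937 + 70}\right) - \frac{78477655}{617} = \left(-251 - \frac{1}{-867}\right) - \frac{78477655}{617} = \left(-251 - - \frac{1}{867}\right) - \frac{78477655}{617} = \left(-251 + \frac{1}{867}\right) - \frac{78477655}{617} = - \frac{217616}{867} - \frac{78477655}{617} = - \frac{68174395957}{534939}$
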